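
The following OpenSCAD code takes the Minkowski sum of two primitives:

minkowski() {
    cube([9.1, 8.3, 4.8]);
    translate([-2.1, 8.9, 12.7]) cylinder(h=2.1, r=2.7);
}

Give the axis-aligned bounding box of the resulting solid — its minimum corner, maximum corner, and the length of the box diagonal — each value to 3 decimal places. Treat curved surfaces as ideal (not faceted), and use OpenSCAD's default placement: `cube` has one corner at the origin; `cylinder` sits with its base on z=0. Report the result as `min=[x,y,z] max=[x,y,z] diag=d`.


A = translate([-2.1, 8.9, 12.7]) cylinder(h=2.1, r=2.7) → bbox [-4.8,6.2,12.7] .. [0.6,11.6,14.8]
B = cube([9.1, 8.3, 4.8]) → bbox [0,0,0] .. [9.1,8.3,4.8]
lo = A.lo+B.lo = [-4.8+0, 6.2+0, 12.7+0] = [-4.800,6.200,12.700]
hi = A.hi+B.hi = [0.6+9.1, 11.6+8.3, 14.8+4.8] = [9.700,19.900,19.600]
diag = √(14.5²+13.7²+6.9²) = √445.55 = 21.108

min=[-4.800,6.200,12.700] max=[9.700,19.900,19.600] diag=21.108


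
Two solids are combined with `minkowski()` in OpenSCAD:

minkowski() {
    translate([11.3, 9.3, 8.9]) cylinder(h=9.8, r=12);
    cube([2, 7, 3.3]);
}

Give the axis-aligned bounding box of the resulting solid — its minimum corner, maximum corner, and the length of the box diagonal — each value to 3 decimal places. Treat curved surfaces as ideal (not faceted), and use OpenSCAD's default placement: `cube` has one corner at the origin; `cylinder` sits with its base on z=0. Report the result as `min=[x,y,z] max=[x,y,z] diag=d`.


min=[-0.700,-2.700,8.900] max=[25.300,28.300,22.000] diag=42.528

A = translate([11.3, 9.3, 8.9]) cylinder(h=9.8, r=12) → bbox [-0.7,-2.7,8.9] .. [23.3,21.3,18.7]
B = cube([2, 7, 3.3]) → bbox [0,0,0] .. [2,7,3.3]
lo = A.lo+B.lo = [-0.7+0, -2.7+0, 8.9+0] = [-0.700,-2.700,8.900]
hi = A.hi+B.hi = [23.3+2, 21.3+7, 18.7+3.3] = [25.300,28.300,22.000]
diag = √(26²+31²+13.1²) = √1808.61 = 42.528


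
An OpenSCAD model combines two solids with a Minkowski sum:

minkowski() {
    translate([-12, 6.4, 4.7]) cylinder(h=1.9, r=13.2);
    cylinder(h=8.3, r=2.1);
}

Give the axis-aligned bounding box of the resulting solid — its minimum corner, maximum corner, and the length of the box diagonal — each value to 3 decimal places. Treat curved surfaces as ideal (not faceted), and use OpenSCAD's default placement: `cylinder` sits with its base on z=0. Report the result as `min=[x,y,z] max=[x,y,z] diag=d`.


min=[-27.300,-8.900,4.700] max=[3.300,21.700,14.900] diag=44.461

A = translate([-12, 6.4, 4.7]) cylinder(h=1.9, r=13.2) → bbox [-25.2,-6.8,4.7] .. [1.2,19.6,6.6]
B = cylinder(h=8.3, r=2.1) → bbox [-2.1,-2.1,0] .. [2.1,2.1,8.3]
lo = A.lo+B.lo = [-25.2-2.1, -6.8-2.1, 4.7+0] = [-27.300,-8.900,4.700]
hi = A.hi+B.hi = [1.2+2.1, 19.6+2.1, 6.6+8.3] = [3.300,21.700,14.900]
diag = √(30.6²+30.6²+10.2²) = √1976.76 = 44.461


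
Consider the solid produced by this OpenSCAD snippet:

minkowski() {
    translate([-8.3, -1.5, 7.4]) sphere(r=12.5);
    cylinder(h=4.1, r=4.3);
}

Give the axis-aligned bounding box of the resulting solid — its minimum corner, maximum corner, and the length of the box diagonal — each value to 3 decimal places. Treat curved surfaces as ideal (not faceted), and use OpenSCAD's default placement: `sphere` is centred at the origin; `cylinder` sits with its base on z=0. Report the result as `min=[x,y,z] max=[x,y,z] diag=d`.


min=[-25.100,-18.300,-5.100] max=[8.500,15.300,24.000] diag=55.720

A = translate([-8.3, -1.5, 7.4]) sphere(r=12.5) → bbox [-20.8,-14,-5.1] .. [4.2,11,19.9]
B = cylinder(h=4.1, r=4.3) → bbox [-4.3,-4.3,0] .. [4.3,4.3,4.1]
lo = A.lo+B.lo = [-20.8-4.3, -14-4.3, -5.1+0] = [-25.100,-18.300,-5.100]
hi = A.hi+B.hi = [4.2+4.3, 11+4.3, 19.9+4.1] = [8.500,15.300,24.000]
diag = √(33.6²+33.6²+29.1²) = √3104.73 = 55.720


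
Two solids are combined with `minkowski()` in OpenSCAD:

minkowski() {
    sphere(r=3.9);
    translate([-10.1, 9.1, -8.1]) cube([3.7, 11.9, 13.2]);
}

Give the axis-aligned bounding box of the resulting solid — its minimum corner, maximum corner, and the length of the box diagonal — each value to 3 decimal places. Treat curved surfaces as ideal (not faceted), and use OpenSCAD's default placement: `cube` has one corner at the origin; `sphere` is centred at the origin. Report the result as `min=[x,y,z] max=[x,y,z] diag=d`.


A = translate([-10.1, 9.1, -8.1]) cube([3.7, 11.9, 13.2]) → bbox [-10.1,9.1,-8.1] .. [-6.4,21,5.1]
B = sphere(r=3.9) → bbox [-3.9,-3.9,-3.9] .. [3.9,3.9,3.9]
lo = A.lo+B.lo = [-10.1-3.9, 9.1-3.9, -8.1-3.9] = [-14.000,5.200,-12.000]
hi = A.hi+B.hi = [-6.4+3.9, 21+3.9, 5.1+3.9] = [-2.500,24.900,9.000]
diag = √(11.5²+19.7²+21²) = √961.34 = 31.005

min=[-14.000,5.200,-12.000] max=[-2.500,24.900,9.000] diag=31.005


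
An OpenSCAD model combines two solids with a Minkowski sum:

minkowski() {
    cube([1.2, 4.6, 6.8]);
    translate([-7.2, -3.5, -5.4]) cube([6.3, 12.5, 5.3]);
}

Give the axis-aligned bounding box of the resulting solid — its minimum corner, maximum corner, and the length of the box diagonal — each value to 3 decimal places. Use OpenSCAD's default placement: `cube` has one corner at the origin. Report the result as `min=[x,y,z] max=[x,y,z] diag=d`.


min=[-7.200,-3.500,-5.400] max=[0.300,13.600,6.700] diag=22.250

A = translate([-7.2, -3.5, -5.4]) cube([6.3, 12.5, 5.3]) → bbox [-7.2,-3.5,-5.4] .. [-0.9,9,-0.1]
B = cube([1.2, 4.6, 6.8]) → bbox [0,0,0] .. [1.2,4.6,6.8]
lo = A.lo+B.lo = [-7.2+0, -3.5+0, -5.4+0] = [-7.200,-3.500,-5.400]
hi = A.hi+B.hi = [-0.9+1.2, 9+4.6, -0.1+6.8] = [0.300,13.600,6.700]
diag = √(7.5²+17.1²+12.1²) = √495.07 = 22.250


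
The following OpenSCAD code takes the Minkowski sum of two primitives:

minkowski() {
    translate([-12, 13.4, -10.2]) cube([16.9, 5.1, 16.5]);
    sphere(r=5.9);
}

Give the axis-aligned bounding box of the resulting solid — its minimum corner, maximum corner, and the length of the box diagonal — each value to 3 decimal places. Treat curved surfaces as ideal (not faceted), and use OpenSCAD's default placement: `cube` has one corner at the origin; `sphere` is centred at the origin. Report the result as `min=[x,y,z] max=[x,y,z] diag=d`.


A = translate([-12, 13.4, -10.2]) cube([16.9, 5.1, 16.5]) → bbox [-12,13.4,-10.2] .. [4.9,18.5,6.3]
B = sphere(r=5.9) → bbox [-5.9,-5.9,-5.9] .. [5.9,5.9,5.9]
lo = A.lo+B.lo = [-12-5.9, 13.4-5.9, -10.2-5.9] = [-17.900,7.500,-16.100]
hi = A.hi+B.hi = [4.9+5.9, 18.5+5.9, 6.3+5.9] = [10.800,24.400,12.200]
diag = √(28.7²+16.9²+28.3²) = √1910.19 = 43.706

min=[-17.900,7.500,-16.100] max=[10.800,24.400,12.200] diag=43.706


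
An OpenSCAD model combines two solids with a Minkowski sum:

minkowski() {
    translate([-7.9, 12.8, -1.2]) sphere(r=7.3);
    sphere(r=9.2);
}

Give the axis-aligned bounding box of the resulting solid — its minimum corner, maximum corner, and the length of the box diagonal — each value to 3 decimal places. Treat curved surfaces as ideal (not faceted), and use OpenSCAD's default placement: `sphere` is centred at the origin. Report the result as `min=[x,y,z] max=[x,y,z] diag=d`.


min=[-24.400,-3.700,-17.700] max=[8.600,29.300,15.300] diag=57.158

A = translate([-7.9, 12.8, -1.2]) sphere(r=7.3) → bbox [-15.2,5.5,-8.5] .. [-0.6,20.1,6.1]
B = sphere(r=9.2) → bbox [-9.2,-9.2,-9.2] .. [9.2,9.2,9.2]
lo = A.lo+B.lo = [-15.2-9.2, 5.5-9.2, -8.5-9.2] = [-24.400,-3.700,-17.700]
hi = A.hi+B.hi = [-0.6+9.2, 20.1+9.2, 6.1+9.2] = [8.600,29.300,15.300]
diag = √(33²+33²+33²) = √3267 = 57.158


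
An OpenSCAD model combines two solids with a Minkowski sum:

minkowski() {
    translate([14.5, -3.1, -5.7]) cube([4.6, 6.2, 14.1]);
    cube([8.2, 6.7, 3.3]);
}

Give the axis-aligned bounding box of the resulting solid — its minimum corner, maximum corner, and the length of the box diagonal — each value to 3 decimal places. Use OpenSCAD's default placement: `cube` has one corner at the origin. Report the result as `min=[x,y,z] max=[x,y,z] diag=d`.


A = translate([14.5, -3.1, -5.7]) cube([4.6, 6.2, 14.1]) → bbox [14.5,-3.1,-5.7] .. [19.1,3.1,8.4]
B = cube([8.2, 6.7, 3.3]) → bbox [0,0,0] .. [8.2,6.7,3.3]
lo = A.lo+B.lo = [14.5+0, -3.1+0, -5.7+0] = [14.500,-3.100,-5.700]
hi = A.hi+B.hi = [19.1+8.2, 3.1+6.7, 8.4+3.3] = [27.300,9.800,11.700]
diag = √(12.8²+12.9²+17.4²) = √633.01 = 25.160

min=[14.500,-3.100,-5.700] max=[27.300,9.800,11.700] diag=25.160


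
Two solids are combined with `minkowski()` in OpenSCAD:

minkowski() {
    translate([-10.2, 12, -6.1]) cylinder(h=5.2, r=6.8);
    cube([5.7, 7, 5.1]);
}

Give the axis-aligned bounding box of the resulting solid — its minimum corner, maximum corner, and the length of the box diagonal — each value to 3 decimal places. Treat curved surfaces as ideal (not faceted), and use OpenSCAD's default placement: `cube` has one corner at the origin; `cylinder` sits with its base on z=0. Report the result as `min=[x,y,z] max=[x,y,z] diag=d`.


A = translate([-10.2, 12, -6.1]) cylinder(h=5.2, r=6.8) → bbox [-17,5.2,-6.1] .. [-3.4,18.8,-0.9]
B = cube([5.7, 7, 5.1]) → bbox [0,0,0] .. [5.7,7,5.1]
lo = A.lo+B.lo = [-17+0, 5.2+0, -6.1+0] = [-17.000,5.200,-6.100]
hi = A.hi+B.hi = [-3.4+5.7, 18.8+7, -0.9+5.1] = [2.300,25.800,4.200]
diag = √(19.3²+20.6²+10.3²) = √902.94 = 30.049

min=[-17.000,5.200,-6.100] max=[2.300,25.800,4.200] diag=30.049


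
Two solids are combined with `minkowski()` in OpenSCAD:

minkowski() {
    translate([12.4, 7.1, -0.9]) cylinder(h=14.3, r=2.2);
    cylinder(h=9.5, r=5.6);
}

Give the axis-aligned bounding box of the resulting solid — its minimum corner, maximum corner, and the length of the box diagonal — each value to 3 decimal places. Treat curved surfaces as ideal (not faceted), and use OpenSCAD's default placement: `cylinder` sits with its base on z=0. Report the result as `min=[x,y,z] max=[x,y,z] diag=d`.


min=[4.600,-0.700,-0.900] max=[20.200,14.900,22.900] diag=32.452

A = translate([12.4, 7.1, -0.9]) cylinder(h=14.3, r=2.2) → bbox [10.2,4.9,-0.9] .. [14.6,9.3,13.4]
B = cylinder(h=9.5, r=5.6) → bbox [-5.6,-5.6,0] .. [5.6,5.6,9.5]
lo = A.lo+B.lo = [10.2-5.6, 4.9-5.6, -0.9+0] = [4.600,-0.700,-0.900]
hi = A.hi+B.hi = [14.6+5.6, 9.3+5.6, 13.4+9.5] = [20.200,14.900,22.900]
diag = √(15.6²+15.6²+23.8²) = √1053.16 = 32.452


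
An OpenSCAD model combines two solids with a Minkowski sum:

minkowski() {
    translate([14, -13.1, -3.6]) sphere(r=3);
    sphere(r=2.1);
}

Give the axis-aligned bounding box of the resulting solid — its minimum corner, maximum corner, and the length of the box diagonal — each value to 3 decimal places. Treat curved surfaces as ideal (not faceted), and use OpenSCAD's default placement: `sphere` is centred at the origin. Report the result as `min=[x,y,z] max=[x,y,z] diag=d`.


A = translate([14, -13.1, -3.6]) sphere(r=3) → bbox [11,-16.1,-6.6] .. [17,-10.1,-0.6]
B = sphere(r=2.1) → bbox [-2.1,-2.1,-2.1] .. [2.1,2.1,2.1]
lo = A.lo+B.lo = [11-2.1, -16.1-2.1, -6.6-2.1] = [8.900,-18.200,-8.700]
hi = A.hi+B.hi = [17+2.1, -10.1+2.1, -0.6+2.1] = [19.100,-8.000,1.500]
diag = √(10.2²+10.2²+10.2²) = √312.12 = 17.667

min=[8.900,-18.200,-8.700] max=[19.100,-8.000,1.500] diag=17.667


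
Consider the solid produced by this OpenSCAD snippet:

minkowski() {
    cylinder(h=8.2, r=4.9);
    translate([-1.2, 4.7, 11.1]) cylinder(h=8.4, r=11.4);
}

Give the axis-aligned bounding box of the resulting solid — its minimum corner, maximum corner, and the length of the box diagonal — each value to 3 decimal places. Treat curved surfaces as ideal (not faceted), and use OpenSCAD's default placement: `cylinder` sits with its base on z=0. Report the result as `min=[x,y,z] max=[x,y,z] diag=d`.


A = translate([-1.2, 4.7, 11.1]) cylinder(h=8.4, r=11.4) → bbox [-12.6,-6.7,11.1] .. [10.2,16.1,19.5]
B = cylinder(h=8.2, r=4.9) → bbox [-4.9,-4.9,0] .. [4.9,4.9,8.2]
lo = A.lo+B.lo = [-12.6-4.9, -6.7-4.9, 11.1+0] = [-17.500,-11.600,11.100]
hi = A.hi+B.hi = [10.2+4.9, 16.1+4.9, 19.5+8.2] = [15.100,21.000,27.700]
diag = √(32.6²+32.6²+16.6²) = √2401.08 = 49.001

min=[-17.500,-11.600,11.100] max=[15.100,21.000,27.700] diag=49.001


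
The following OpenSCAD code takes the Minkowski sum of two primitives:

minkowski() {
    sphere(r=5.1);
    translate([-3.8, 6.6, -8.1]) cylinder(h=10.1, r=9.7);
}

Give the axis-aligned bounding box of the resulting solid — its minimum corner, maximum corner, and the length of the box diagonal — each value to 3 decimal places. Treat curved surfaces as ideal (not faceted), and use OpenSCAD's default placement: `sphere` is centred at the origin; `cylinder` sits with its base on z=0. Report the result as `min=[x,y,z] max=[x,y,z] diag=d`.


min=[-18.600,-8.200,-13.200] max=[11.000,21.400,7.100] diag=46.523

A = translate([-3.8, 6.6, -8.1]) cylinder(h=10.1, r=9.7) → bbox [-13.5,-3.1,-8.1] .. [5.9,16.3,2]
B = sphere(r=5.1) → bbox [-5.1,-5.1,-5.1] .. [5.1,5.1,5.1]
lo = A.lo+B.lo = [-13.5-5.1, -3.1-5.1, -8.1-5.1] = [-18.600,-8.200,-13.200]
hi = A.hi+B.hi = [5.9+5.1, 16.3+5.1, 2+5.1] = [11.000,21.400,7.100]
diag = √(29.6²+29.6²+20.3²) = √2164.41 = 46.523


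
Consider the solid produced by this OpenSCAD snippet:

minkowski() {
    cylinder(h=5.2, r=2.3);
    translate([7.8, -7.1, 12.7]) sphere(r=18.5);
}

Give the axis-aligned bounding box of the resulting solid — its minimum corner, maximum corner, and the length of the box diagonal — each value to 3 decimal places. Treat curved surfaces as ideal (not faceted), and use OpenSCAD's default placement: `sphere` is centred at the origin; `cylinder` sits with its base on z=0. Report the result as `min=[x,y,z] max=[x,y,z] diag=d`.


A = translate([7.8, -7.1, 12.7]) sphere(r=18.5) → bbox [-10.7,-25.6,-5.8] .. [26.3,11.4,31.2]
B = cylinder(h=5.2, r=2.3) → bbox [-2.3,-2.3,0] .. [2.3,2.3,5.2]
lo = A.lo+B.lo = [-10.7-2.3, -25.6-2.3, -5.8+0] = [-13.000,-27.900,-5.800]
hi = A.hi+B.hi = [26.3+2.3, 11.4+2.3, 31.2+5.2] = [28.600,13.700,36.400]
diag = √(41.6²+41.6²+42.2²) = √5241.96 = 72.401

min=[-13.000,-27.900,-5.800] max=[28.600,13.700,36.400] diag=72.401


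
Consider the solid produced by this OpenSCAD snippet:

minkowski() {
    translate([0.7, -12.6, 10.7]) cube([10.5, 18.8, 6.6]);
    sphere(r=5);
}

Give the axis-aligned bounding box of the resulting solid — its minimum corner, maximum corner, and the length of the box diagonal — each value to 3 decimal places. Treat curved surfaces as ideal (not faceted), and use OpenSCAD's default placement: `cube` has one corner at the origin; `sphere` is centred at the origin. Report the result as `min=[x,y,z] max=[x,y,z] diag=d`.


A = translate([0.7, -12.6, 10.7]) cube([10.5, 18.8, 6.6]) → bbox [0.7,-12.6,10.7] .. [11.2,6.2,17.3]
B = sphere(r=5) → bbox [-5,-5,-5] .. [5,5,5]
lo = A.lo+B.lo = [0.7-5, -12.6-5, 10.7-5] = [-4.300,-17.600,5.700]
hi = A.hi+B.hi = [11.2+5, 6.2+5, 17.3+5] = [16.200,11.200,22.300]
diag = √(20.5²+28.8²+16.6²) = √1525.25 = 39.054

min=[-4.300,-17.600,5.700] max=[16.200,11.200,22.300] diag=39.054


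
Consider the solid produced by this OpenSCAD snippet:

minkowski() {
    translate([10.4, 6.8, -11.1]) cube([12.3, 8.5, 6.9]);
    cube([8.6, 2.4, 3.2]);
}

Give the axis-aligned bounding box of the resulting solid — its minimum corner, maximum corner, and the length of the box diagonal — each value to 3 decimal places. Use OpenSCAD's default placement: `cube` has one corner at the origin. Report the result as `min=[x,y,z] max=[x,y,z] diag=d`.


A = translate([10.4, 6.8, -11.1]) cube([12.3, 8.5, 6.9]) → bbox [10.4,6.8,-11.1] .. [22.7,15.3,-4.2]
B = cube([8.6, 2.4, 3.2]) → bbox [0,0,0] .. [8.6,2.4,3.2]
lo = A.lo+B.lo = [10.4+0, 6.8+0, -11.1+0] = [10.400,6.800,-11.100]
hi = A.hi+B.hi = [22.7+8.6, 15.3+2.4, -4.2+3.2] = [31.300,17.700,-1.000]
diag = √(20.9²+10.9²+10.1²) = √657.63 = 25.644

min=[10.400,6.800,-11.100] max=[31.300,17.700,-1.000] diag=25.644


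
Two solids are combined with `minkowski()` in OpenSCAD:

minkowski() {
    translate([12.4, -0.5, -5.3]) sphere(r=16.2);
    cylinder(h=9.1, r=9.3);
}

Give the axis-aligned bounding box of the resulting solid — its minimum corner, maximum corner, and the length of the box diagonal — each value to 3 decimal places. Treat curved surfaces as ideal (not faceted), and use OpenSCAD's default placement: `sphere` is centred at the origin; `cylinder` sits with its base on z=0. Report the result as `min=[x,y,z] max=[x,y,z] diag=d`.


min=[-13.100,-26.000,-21.500] max=[37.900,25.000,20.000] diag=83.212

A = translate([12.4, -0.5, -5.3]) sphere(r=16.2) → bbox [-3.8,-16.7,-21.5] .. [28.6,15.7,10.9]
B = cylinder(h=9.1, r=9.3) → bbox [-9.3,-9.3,0] .. [9.3,9.3,9.1]
lo = A.lo+B.lo = [-3.8-9.3, -16.7-9.3, -21.5+0] = [-13.100,-26.000,-21.500]
hi = A.hi+B.hi = [28.6+9.3, 15.7+9.3, 10.9+9.1] = [37.900,25.000,20.000]
diag = √(51²+51²+41.5²) = √6924.25 = 83.212


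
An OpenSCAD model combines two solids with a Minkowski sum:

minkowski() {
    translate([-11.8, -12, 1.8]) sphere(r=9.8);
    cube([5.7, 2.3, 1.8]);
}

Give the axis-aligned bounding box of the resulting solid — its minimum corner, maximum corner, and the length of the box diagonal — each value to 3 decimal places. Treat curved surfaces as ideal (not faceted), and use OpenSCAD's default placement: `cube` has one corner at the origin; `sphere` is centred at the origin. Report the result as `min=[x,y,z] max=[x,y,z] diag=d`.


min=[-21.600,-21.800,-8.000] max=[3.700,0.100,13.400] diag=39.720

A = translate([-11.8, -12, 1.8]) sphere(r=9.8) → bbox [-21.6,-21.8,-8] .. [-2,-2.2,11.6]
B = cube([5.7, 2.3, 1.8]) → bbox [0,0,0] .. [5.7,2.3,1.8]
lo = A.lo+B.lo = [-21.6+0, -21.8+0, -8+0] = [-21.600,-21.800,-8.000]
hi = A.hi+B.hi = [-2+5.7, -2.2+2.3, 11.6+1.8] = [3.700,0.100,13.400]
diag = √(25.3²+21.9²+21.4²) = √1577.66 = 39.720


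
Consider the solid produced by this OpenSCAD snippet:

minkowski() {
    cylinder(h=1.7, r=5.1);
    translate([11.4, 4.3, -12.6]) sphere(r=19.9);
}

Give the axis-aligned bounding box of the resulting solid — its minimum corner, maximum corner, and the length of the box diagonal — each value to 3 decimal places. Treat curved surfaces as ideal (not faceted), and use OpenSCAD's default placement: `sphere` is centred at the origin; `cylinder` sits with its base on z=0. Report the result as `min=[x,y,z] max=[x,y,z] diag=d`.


min=[-13.600,-20.700,-32.500] max=[36.400,29.300,9.000] diag=81.989

A = translate([11.4, 4.3, -12.6]) sphere(r=19.9) → bbox [-8.5,-15.6,-32.5] .. [31.3,24.2,7.3]
B = cylinder(h=1.7, r=5.1) → bbox [-5.1,-5.1,0] .. [5.1,5.1,1.7]
lo = A.lo+B.lo = [-8.5-5.1, -15.6-5.1, -32.5+0] = [-13.600,-20.700,-32.500]
hi = A.hi+B.hi = [31.3+5.1, 24.2+5.1, 7.3+1.7] = [36.400,29.300,9.000]
diag = √(50²+50²+41.5²) = √6722.25 = 81.989


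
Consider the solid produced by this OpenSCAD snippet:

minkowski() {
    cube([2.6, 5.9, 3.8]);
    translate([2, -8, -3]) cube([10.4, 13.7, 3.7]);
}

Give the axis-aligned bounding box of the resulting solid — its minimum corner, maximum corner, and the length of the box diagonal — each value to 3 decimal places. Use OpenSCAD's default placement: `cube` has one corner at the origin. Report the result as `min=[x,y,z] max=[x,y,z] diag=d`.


min=[2.000,-8.000,-3.000] max=[15.000,11.600,4.500] diag=24.686

A = translate([2, -8, -3]) cube([10.4, 13.7, 3.7]) → bbox [2,-8,-3] .. [12.4,5.7,0.7]
B = cube([2.6, 5.9, 3.8]) → bbox [0,0,0] .. [2.6,5.9,3.8]
lo = A.lo+B.lo = [2+0, -8+0, -3+0] = [2.000,-8.000,-3.000]
hi = A.hi+B.hi = [12.4+2.6, 5.7+5.9, 0.7+3.8] = [15.000,11.600,4.500]
diag = √(13²+19.6²+7.5²) = √609.41 = 24.686


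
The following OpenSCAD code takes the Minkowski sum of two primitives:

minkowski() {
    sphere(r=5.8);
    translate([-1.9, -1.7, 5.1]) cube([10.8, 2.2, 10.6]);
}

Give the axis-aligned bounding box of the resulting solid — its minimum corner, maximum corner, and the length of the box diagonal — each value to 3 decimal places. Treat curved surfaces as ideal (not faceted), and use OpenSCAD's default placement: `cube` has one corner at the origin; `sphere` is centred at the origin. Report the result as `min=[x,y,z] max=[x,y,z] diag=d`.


A = translate([-1.9, -1.7, 5.1]) cube([10.8, 2.2, 10.6]) → bbox [-1.9,-1.7,5.1] .. [8.9,0.5,15.7]
B = sphere(r=5.8) → bbox [-5.8,-5.8,-5.8] .. [5.8,5.8,5.8]
lo = A.lo+B.lo = [-1.9-5.8, -1.7-5.8, 5.1-5.8] = [-7.700,-7.500,-0.700]
hi = A.hi+B.hi = [8.9+5.8, 0.5+5.8, 15.7+5.8] = [14.700,6.300,21.500]
diag = √(22.4²+13.8²+22.2²) = √1185.04 = 34.424

min=[-7.700,-7.500,-0.700] max=[14.700,6.300,21.500] diag=34.424


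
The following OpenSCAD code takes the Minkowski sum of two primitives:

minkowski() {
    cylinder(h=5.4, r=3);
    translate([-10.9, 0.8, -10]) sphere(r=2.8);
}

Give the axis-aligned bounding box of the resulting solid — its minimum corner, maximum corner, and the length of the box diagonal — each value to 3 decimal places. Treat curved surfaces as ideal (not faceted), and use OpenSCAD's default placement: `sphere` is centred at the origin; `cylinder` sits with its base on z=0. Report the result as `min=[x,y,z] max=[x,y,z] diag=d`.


min=[-16.700,-5.000,-12.800] max=[-5.100,6.600,-1.800] diag=19.751

A = translate([-10.9, 0.8, -10]) sphere(r=2.8) → bbox [-13.7,-2,-12.8] .. [-8.1,3.6,-7.2]
B = cylinder(h=5.4, r=3) → bbox [-3,-3,0] .. [3,3,5.4]
lo = A.lo+B.lo = [-13.7-3, -2-3, -12.8+0] = [-16.700,-5.000,-12.800]
hi = A.hi+B.hi = [-8.1+3, 3.6+3, -7.2+5.4] = [-5.100,6.600,-1.800]
diag = √(11.6²+11.6²+11²) = √390.12 = 19.751


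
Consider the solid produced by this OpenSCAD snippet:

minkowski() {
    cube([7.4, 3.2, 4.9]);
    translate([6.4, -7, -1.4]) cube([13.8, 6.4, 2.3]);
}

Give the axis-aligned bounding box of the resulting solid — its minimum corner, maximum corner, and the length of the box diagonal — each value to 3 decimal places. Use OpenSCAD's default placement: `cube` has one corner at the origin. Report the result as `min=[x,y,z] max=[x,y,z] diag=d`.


min=[6.400,-7.000,-1.400] max=[27.600,2.600,5.800] diag=24.361

A = translate([6.4, -7, -1.4]) cube([13.8, 6.4, 2.3]) → bbox [6.4,-7,-1.4] .. [20.2,-0.6,0.9]
B = cube([7.4, 3.2, 4.9]) → bbox [0,0,0] .. [7.4,3.2,4.9]
lo = A.lo+B.lo = [6.4+0, -7+0, -1.4+0] = [6.400,-7.000,-1.400]
hi = A.hi+B.hi = [20.2+7.4, -0.6+3.2, 0.9+4.9] = [27.600,2.600,5.800]
diag = √(21.2²+9.6²+7.2²) = √593.44 = 24.361


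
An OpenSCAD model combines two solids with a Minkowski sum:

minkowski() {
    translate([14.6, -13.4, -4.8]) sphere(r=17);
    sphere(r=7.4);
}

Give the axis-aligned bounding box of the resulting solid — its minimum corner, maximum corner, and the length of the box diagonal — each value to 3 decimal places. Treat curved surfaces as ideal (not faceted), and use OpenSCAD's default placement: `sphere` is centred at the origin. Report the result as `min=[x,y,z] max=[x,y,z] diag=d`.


min=[-9.800,-37.800,-29.200] max=[39.000,11.000,19.600] diag=84.524

A = translate([14.6, -13.4, -4.8]) sphere(r=17) → bbox [-2.4,-30.4,-21.8] .. [31.6,3.6,12.2]
B = sphere(r=7.4) → bbox [-7.4,-7.4,-7.4] .. [7.4,7.4,7.4]
lo = A.lo+B.lo = [-2.4-7.4, -30.4-7.4, -21.8-7.4] = [-9.800,-37.800,-29.200]
hi = A.hi+B.hi = [31.6+7.4, 3.6+7.4, 12.2+7.4] = [39.000,11.000,19.600]
diag = √(48.8²+48.8²+48.8²) = √7144.32 = 84.524


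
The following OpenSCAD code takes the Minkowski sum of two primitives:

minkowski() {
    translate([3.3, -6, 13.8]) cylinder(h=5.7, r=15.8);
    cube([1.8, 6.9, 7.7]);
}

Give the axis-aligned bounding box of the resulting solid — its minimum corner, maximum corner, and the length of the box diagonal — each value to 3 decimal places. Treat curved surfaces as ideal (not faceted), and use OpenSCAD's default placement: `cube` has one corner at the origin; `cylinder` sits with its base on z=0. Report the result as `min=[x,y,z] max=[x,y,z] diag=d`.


min=[-12.500,-21.800,13.800] max=[20.900,16.700,27.200] diag=52.701

A = translate([3.3, -6, 13.8]) cylinder(h=5.7, r=15.8) → bbox [-12.5,-21.8,13.8] .. [19.1,9.8,19.5]
B = cube([1.8, 6.9, 7.7]) → bbox [0,0,0] .. [1.8,6.9,7.7]
lo = A.lo+B.lo = [-12.5+0, -21.8+0, 13.8+0] = [-12.500,-21.800,13.800]
hi = A.hi+B.hi = [19.1+1.8, 9.8+6.9, 19.5+7.7] = [20.900,16.700,27.200]
diag = √(33.4²+38.5²+13.4²) = √2777.37 = 52.701


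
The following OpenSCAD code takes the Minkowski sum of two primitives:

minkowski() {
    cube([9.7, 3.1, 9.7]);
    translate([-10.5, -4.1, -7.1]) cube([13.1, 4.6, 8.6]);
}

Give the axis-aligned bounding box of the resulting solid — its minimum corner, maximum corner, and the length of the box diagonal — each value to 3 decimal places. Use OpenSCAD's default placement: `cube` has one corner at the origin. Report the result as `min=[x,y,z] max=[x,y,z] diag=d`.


A = translate([-10.5, -4.1, -7.1]) cube([13.1, 4.6, 8.6]) → bbox [-10.5,-4.1,-7.1] .. [2.6,0.5,1.5]
B = cube([9.7, 3.1, 9.7]) → bbox [0,0,0] .. [9.7,3.1,9.7]
lo = A.lo+B.lo = [-10.5+0, -4.1+0, -7.1+0] = [-10.500,-4.100,-7.100]
hi = A.hi+B.hi = [2.6+9.7, 0.5+3.1, 1.5+9.7] = [12.300,3.600,11.200]
diag = √(22.8²+7.7²+18.3²) = √914.02 = 30.233

min=[-10.500,-4.100,-7.100] max=[12.300,3.600,11.200] diag=30.233


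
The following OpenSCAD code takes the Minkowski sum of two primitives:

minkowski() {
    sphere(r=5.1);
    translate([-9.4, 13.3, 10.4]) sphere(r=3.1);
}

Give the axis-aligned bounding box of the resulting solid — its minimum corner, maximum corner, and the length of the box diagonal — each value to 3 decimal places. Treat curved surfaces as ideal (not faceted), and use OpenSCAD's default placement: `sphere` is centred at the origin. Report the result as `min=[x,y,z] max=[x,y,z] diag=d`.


min=[-17.600,5.100,2.200] max=[-1.200,21.500,18.600] diag=28.406

A = translate([-9.4, 13.3, 10.4]) sphere(r=3.1) → bbox [-12.5,10.2,7.3] .. [-6.3,16.4,13.5]
B = sphere(r=5.1) → bbox [-5.1,-5.1,-5.1] .. [5.1,5.1,5.1]
lo = A.lo+B.lo = [-12.5-5.1, 10.2-5.1, 7.3-5.1] = [-17.600,5.100,2.200]
hi = A.hi+B.hi = [-6.3+5.1, 16.4+5.1, 13.5+5.1] = [-1.200,21.500,18.600]
diag = √(16.4²+16.4²+16.4²) = √806.88 = 28.406


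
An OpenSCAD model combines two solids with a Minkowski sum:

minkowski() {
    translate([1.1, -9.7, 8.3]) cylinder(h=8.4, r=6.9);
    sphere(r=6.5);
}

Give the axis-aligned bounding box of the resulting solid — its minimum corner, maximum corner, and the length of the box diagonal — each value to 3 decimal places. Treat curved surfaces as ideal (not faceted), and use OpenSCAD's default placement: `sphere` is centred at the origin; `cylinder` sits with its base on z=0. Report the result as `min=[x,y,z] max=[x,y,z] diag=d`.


min=[-12.300,-23.100,1.800] max=[14.500,3.700,23.200] diag=43.525

A = translate([1.1, -9.7, 8.3]) cylinder(h=8.4, r=6.9) → bbox [-5.8,-16.6,8.3] .. [8,-2.8,16.7]
B = sphere(r=6.5) → bbox [-6.5,-6.5,-6.5] .. [6.5,6.5,6.5]
lo = A.lo+B.lo = [-5.8-6.5, -16.6-6.5, 8.3-6.5] = [-12.300,-23.100,1.800]
hi = A.hi+B.hi = [8+6.5, -2.8+6.5, 16.7+6.5] = [14.500,3.700,23.200]
diag = √(26.8²+26.8²+21.4²) = √1894.44 = 43.525


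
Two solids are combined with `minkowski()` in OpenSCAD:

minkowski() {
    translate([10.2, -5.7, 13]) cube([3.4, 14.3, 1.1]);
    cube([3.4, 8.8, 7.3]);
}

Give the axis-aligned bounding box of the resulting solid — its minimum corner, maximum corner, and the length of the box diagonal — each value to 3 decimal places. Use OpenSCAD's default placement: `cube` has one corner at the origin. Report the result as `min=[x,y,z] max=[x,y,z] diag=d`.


A = translate([10.2, -5.7, 13]) cube([3.4, 14.3, 1.1]) → bbox [10.2,-5.7,13] .. [13.6,8.6,14.1]
B = cube([3.4, 8.8, 7.3]) → bbox [0,0,0] .. [3.4,8.8,7.3]
lo = A.lo+B.lo = [10.2+0, -5.7+0, 13+0] = [10.200,-5.700,13.000]
hi = A.hi+B.hi = [13.6+3.4, 8.6+8.8, 14.1+7.3] = [17.000,17.400,21.400]
diag = √(6.8²+23.1²+8.4²) = √650.41 = 25.503

min=[10.200,-5.700,13.000] max=[17.000,17.400,21.400] diag=25.503


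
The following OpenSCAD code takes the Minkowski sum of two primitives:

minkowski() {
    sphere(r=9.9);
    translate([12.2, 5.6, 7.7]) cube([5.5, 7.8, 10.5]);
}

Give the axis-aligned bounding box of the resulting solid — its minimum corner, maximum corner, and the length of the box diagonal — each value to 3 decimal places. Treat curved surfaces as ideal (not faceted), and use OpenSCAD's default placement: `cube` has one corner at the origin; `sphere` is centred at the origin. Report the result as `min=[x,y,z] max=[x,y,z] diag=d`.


min=[2.300,-4.300,-2.200] max=[27.600,23.300,28.100] diag=48.166

A = translate([12.2, 5.6, 7.7]) cube([5.5, 7.8, 10.5]) → bbox [12.2,5.6,7.7] .. [17.7,13.4,18.2]
B = sphere(r=9.9) → bbox [-9.9,-9.9,-9.9] .. [9.9,9.9,9.9]
lo = A.lo+B.lo = [12.2-9.9, 5.6-9.9, 7.7-9.9] = [2.300,-4.300,-2.200]
hi = A.hi+B.hi = [17.7+9.9, 13.4+9.9, 18.2+9.9] = [27.600,23.300,28.100]
diag = √(25.3²+27.6²+30.3²) = √2319.94 = 48.166


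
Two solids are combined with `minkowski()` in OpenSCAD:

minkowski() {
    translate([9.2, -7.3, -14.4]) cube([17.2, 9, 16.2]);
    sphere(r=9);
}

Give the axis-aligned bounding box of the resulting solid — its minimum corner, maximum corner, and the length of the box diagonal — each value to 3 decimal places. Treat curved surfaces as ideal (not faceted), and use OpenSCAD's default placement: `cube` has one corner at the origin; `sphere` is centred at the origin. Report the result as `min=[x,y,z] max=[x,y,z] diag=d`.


min=[0.200,-16.300,-23.400] max=[35.400,10.700,10.800] diag=56.015

A = translate([9.2, -7.3, -14.4]) cube([17.2, 9, 16.2]) → bbox [9.2,-7.3,-14.4] .. [26.4,1.7,1.8]
B = sphere(r=9) → bbox [-9,-9,-9] .. [9,9,9]
lo = A.lo+B.lo = [9.2-9, -7.3-9, -14.4-9] = [0.200,-16.300,-23.400]
hi = A.hi+B.hi = [26.4+9, 1.7+9, 1.8+9] = [35.400,10.700,10.800]
diag = √(35.2²+27²+34.2²) = √3137.68 = 56.015


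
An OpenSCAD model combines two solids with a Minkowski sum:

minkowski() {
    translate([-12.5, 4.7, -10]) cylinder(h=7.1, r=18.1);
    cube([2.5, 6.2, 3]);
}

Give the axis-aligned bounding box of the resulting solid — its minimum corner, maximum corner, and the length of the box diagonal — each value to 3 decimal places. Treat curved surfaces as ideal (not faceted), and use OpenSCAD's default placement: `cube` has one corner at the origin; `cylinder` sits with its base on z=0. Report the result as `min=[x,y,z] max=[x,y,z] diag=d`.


A = translate([-12.5, 4.7, -10]) cylinder(h=7.1, r=18.1) → bbox [-30.6,-13.4,-10] .. [5.6,22.8,-2.9]
B = cube([2.5, 6.2, 3]) → bbox [0,0,0] .. [2.5,6.2,3]
lo = A.lo+B.lo = [-30.6+0, -13.4+0, -10+0] = [-30.600,-13.400,-10.000]
hi = A.hi+B.hi = [5.6+2.5, 22.8+6.2, -2.9+3] = [8.100,29.000,0.100]
diag = √(38.7²+42.4²+10.1²) = √3397.46 = 58.288

min=[-30.600,-13.400,-10.000] max=[8.100,29.000,0.100] diag=58.288


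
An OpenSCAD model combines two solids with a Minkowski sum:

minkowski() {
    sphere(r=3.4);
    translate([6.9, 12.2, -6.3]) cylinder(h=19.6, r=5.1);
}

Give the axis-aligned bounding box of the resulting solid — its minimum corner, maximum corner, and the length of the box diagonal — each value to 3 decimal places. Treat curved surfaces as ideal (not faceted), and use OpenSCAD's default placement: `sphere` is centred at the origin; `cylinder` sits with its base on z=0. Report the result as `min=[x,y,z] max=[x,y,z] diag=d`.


A = translate([6.9, 12.2, -6.3]) cylinder(h=19.6, r=5.1) → bbox [1.8,7.1,-6.3] .. [12,17.3,13.3]
B = sphere(r=3.4) → bbox [-3.4,-3.4,-3.4] .. [3.4,3.4,3.4]
lo = A.lo+B.lo = [1.8-3.4, 7.1-3.4, -6.3-3.4] = [-1.600,3.700,-9.700]
hi = A.hi+B.hi = [12+3.4, 17.3+3.4, 13.3+3.4] = [15.400,20.700,16.700]
diag = √(17²+17²+26.4²) = √1274.96 = 35.707

min=[-1.600,3.700,-9.700] max=[15.400,20.700,16.700] diag=35.707


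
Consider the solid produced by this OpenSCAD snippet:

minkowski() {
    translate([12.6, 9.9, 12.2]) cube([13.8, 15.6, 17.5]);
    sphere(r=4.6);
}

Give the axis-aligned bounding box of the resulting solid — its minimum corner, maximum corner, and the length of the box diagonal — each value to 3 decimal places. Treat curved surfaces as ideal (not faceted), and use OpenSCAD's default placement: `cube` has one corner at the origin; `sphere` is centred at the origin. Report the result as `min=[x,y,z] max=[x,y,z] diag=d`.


min=[8.000,5.300,7.600] max=[31.000,30.100,34.300] diag=43.092

A = translate([12.6, 9.9, 12.2]) cube([13.8, 15.6, 17.5]) → bbox [12.6,9.9,12.2] .. [26.4,25.5,29.7]
B = sphere(r=4.6) → bbox [-4.6,-4.6,-4.6] .. [4.6,4.6,4.6]
lo = A.lo+B.lo = [12.6-4.6, 9.9-4.6, 12.2-4.6] = [8.000,5.300,7.600]
hi = A.hi+B.hi = [26.4+4.6, 25.5+4.6, 29.7+4.6] = [31.000,30.100,34.300]
diag = √(23²+24.8²+26.7²) = √1856.93 = 43.092


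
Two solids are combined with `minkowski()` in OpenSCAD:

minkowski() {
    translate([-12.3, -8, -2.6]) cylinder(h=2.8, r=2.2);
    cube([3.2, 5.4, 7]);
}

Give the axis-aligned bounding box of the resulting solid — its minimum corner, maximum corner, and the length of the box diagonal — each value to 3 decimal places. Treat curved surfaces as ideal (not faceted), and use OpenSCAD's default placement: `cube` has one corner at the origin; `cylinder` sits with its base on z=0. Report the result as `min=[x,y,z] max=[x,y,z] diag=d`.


min=[-14.500,-10.200,-2.600] max=[-6.900,-0.400,7.200] diag=15.806

A = translate([-12.3, -8, -2.6]) cylinder(h=2.8, r=2.2) → bbox [-14.5,-10.2,-2.6] .. [-10.1,-5.8,0.2]
B = cube([3.2, 5.4, 7]) → bbox [0,0,0] .. [3.2,5.4,7]
lo = A.lo+B.lo = [-14.5+0, -10.2+0, -2.6+0] = [-14.500,-10.200,-2.600]
hi = A.hi+B.hi = [-10.1+3.2, -5.8+5.4, 0.2+7] = [-6.900,-0.400,7.200]
diag = √(7.6²+9.8²+9.8²) = √249.84 = 15.806


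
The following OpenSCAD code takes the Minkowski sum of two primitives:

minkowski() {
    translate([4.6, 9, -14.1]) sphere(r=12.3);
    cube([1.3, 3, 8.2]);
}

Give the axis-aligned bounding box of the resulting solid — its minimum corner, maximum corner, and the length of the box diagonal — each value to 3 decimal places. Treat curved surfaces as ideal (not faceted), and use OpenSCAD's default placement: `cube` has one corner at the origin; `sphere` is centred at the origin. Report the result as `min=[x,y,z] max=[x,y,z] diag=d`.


A = translate([4.6, 9, -14.1]) sphere(r=12.3) → bbox [-7.7,-3.3,-26.4] .. [16.9,21.3,-1.8]
B = cube([1.3, 3, 8.2]) → bbox [0,0,0] .. [1.3,3,8.2]
lo = A.lo+B.lo = [-7.7+0, -3.3+0, -26.4+0] = [-7.700,-3.300,-26.400]
hi = A.hi+B.hi = [16.9+1.3, 21.3+3, -1.8+8.2] = [18.200,24.300,6.400]
diag = √(25.9²+27.6²+32.8²) = √2508.41 = 50.084

min=[-7.700,-3.300,-26.400] max=[18.200,24.300,6.400] diag=50.084


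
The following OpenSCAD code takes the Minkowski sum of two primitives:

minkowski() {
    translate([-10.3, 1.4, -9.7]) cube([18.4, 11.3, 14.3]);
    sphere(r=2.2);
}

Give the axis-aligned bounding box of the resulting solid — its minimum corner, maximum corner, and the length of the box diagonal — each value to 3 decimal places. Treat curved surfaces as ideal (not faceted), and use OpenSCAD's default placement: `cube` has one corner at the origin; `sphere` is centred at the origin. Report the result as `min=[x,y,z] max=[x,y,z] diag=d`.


A = translate([-10.3, 1.4, -9.7]) cube([18.4, 11.3, 14.3]) → bbox [-10.3,1.4,-9.7] .. [8.1,12.7,4.6]
B = sphere(r=2.2) → bbox [-2.2,-2.2,-2.2] .. [2.2,2.2,2.2]
lo = A.lo+B.lo = [-10.3-2.2, 1.4-2.2, -9.7-2.2] = [-12.500,-0.800,-11.900]
hi = A.hi+B.hi = [8.1+2.2, 12.7+2.2, 4.6+2.2] = [10.300,14.900,6.800]
diag = √(22.8²+15.7²+18.7²) = √1116.02 = 33.407

min=[-12.500,-0.800,-11.900] max=[10.300,14.900,6.800] diag=33.407


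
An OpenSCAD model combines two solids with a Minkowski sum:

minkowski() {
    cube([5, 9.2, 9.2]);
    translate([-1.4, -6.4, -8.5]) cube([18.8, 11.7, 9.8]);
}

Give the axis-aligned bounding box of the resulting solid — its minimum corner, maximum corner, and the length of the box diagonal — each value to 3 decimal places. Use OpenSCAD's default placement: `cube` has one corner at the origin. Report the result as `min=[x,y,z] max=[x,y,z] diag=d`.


min=[-1.400,-6.400,-8.500] max=[22.400,14.500,10.500] diag=36.936

A = translate([-1.4, -6.4, -8.5]) cube([18.8, 11.7, 9.8]) → bbox [-1.4,-6.4,-8.5] .. [17.4,5.3,1.3]
B = cube([5, 9.2, 9.2]) → bbox [0,0,0] .. [5,9.2,9.2]
lo = A.lo+B.lo = [-1.4+0, -6.4+0, -8.5+0] = [-1.400,-6.400,-8.500]
hi = A.hi+B.hi = [17.4+5, 5.3+9.2, 1.3+9.2] = [22.400,14.500,10.500]
diag = √(23.8²+20.9²+19²) = √1364.25 = 36.936


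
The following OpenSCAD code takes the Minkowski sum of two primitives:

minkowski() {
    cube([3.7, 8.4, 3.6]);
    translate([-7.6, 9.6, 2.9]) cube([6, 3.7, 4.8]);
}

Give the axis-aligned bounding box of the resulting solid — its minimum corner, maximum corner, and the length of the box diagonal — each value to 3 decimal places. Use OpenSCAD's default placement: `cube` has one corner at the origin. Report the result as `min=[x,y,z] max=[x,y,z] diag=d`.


min=[-7.600,9.600,2.900] max=[2.100,21.700,11.300] diag=17.637

A = translate([-7.6, 9.6, 2.9]) cube([6, 3.7, 4.8]) → bbox [-7.6,9.6,2.9] .. [-1.6,13.3,7.7]
B = cube([3.7, 8.4, 3.6]) → bbox [0,0,0] .. [3.7,8.4,3.6]
lo = A.lo+B.lo = [-7.6+0, 9.6+0, 2.9+0] = [-7.600,9.600,2.900]
hi = A.hi+B.hi = [-1.6+3.7, 13.3+8.4, 7.7+3.6] = [2.100,21.700,11.300]
diag = √(9.7²+12.1²+8.4²) = √311.06 = 17.637


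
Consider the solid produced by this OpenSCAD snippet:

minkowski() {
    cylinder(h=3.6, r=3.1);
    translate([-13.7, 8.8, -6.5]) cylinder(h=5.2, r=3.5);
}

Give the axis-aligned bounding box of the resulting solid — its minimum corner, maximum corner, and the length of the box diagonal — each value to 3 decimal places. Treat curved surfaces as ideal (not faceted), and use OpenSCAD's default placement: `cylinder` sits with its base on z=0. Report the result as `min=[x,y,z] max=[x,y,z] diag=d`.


min=[-20.300,2.200,-6.500] max=[-7.100,15.400,2.300] diag=20.638

A = translate([-13.7, 8.8, -6.5]) cylinder(h=5.2, r=3.5) → bbox [-17.2,5.3,-6.5] .. [-10.2,12.3,-1.3]
B = cylinder(h=3.6, r=3.1) → bbox [-3.1,-3.1,0] .. [3.1,3.1,3.6]
lo = A.lo+B.lo = [-17.2-3.1, 5.3-3.1, -6.5+0] = [-20.300,2.200,-6.500]
hi = A.hi+B.hi = [-10.2+3.1, 12.3+3.1, -1.3+3.6] = [-7.100,15.400,2.300]
diag = √(13.2²+13.2²+8.8²) = √425.92 = 20.638


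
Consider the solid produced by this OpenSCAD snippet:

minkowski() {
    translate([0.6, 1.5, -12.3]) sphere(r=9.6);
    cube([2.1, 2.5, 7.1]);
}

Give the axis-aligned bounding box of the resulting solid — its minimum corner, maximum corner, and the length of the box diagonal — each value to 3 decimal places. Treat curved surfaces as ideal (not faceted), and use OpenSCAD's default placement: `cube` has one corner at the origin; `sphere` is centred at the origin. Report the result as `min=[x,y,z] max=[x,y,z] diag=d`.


min=[-9.000,-8.100,-21.900] max=[12.300,13.600,4.400] diag=40.203

A = translate([0.6, 1.5, -12.3]) sphere(r=9.6) → bbox [-9,-8.1,-21.9] .. [10.2,11.1,-2.7]
B = cube([2.1, 2.5, 7.1]) → bbox [0,0,0] .. [2.1,2.5,7.1]
lo = A.lo+B.lo = [-9+0, -8.1+0, -21.9+0] = [-9.000,-8.100,-21.900]
hi = A.hi+B.hi = [10.2+2.1, 11.1+2.5, -2.7+7.1] = [12.300,13.600,4.400]
diag = √(21.3²+21.7²+26.3²) = √1616.27 = 40.203


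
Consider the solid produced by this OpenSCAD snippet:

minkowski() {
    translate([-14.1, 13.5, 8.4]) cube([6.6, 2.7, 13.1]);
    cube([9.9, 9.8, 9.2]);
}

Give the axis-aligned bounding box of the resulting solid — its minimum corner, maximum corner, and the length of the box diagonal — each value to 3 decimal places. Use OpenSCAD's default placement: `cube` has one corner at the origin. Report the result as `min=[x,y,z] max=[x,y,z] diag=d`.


A = translate([-14.1, 13.5, 8.4]) cube([6.6, 2.7, 13.1]) → bbox [-14.1,13.5,8.4] .. [-7.5,16.2,21.5]
B = cube([9.9, 9.8, 9.2]) → bbox [0,0,0] .. [9.9,9.8,9.2]
lo = A.lo+B.lo = [-14.1+0, 13.5+0, 8.4+0] = [-14.100,13.500,8.400]
hi = A.hi+B.hi = [-7.5+9.9, 16.2+9.8, 21.5+9.2] = [2.400,26.000,30.700]
diag = √(16.5²+12.5²+22.3²) = √925.79 = 30.427

min=[-14.100,13.500,8.400] max=[2.400,26.000,30.700] diag=30.427


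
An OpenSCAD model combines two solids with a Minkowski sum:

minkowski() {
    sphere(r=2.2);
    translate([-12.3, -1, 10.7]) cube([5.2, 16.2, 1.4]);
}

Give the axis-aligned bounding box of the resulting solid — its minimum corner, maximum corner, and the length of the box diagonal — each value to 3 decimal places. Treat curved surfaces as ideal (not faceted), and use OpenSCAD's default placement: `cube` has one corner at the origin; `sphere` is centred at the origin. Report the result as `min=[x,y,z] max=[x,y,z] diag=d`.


min=[-14.500,-3.200,8.500] max=[-4.900,17.400,14.300] diag=23.455

A = translate([-12.3, -1, 10.7]) cube([5.2, 16.2, 1.4]) → bbox [-12.3,-1,10.7] .. [-7.1,15.2,12.1]
B = sphere(r=2.2) → bbox [-2.2,-2.2,-2.2] .. [2.2,2.2,2.2]
lo = A.lo+B.lo = [-12.3-2.2, -1-2.2, 10.7-2.2] = [-14.500,-3.200,8.500]
hi = A.hi+B.hi = [-7.1+2.2, 15.2+2.2, 12.1+2.2] = [-4.900,17.400,14.300]
diag = √(9.6²+20.6²+5.8²) = √550.16 = 23.455
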